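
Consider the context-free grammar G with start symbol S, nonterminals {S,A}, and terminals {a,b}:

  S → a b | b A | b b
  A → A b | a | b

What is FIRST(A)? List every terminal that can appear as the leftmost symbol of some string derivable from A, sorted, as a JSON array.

Compute FIRST by fixpoint:
[1]
  A via A→a: +{a}
  A via A→b: +{b}
  S via S→a b: +{a}
  S via S→b A: +{b}
  S: {a,b}  A: {a,b}
[2] — fixpoint
  S: {a,b}  A: {a,b}

FIRST(A) = ["a", "b"]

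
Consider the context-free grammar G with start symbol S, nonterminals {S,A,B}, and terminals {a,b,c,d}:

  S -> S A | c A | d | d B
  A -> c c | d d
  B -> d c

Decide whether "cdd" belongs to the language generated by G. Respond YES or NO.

CNF form of G:
  S -> S A | T0 A | T1 B | d
  A -> T0 T0 | T1 T1
  B -> T1 T0
  T0 -> c
  T1 -> d

CYK fill:
  cell(0,0) c: {T0}  orig:{}
  cell(1,1) d: {S,T1}  orig:{S}
  cell(2,2) d: {S,T1}  orig:{S}
  cell(0,1) cd: ∅
  cell(1,2) dd: {A}
  cell(0,2) cdd: {S}

S ∈ T[0,2] ⇒ YES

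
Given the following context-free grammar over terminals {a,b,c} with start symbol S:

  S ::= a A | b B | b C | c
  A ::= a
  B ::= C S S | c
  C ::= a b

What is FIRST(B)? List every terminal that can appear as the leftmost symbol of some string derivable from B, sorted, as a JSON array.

FIRST sets, iterate to fixpoint:
pass 1:
  A via A→a: +{a}
  B via B→c: +{c}
  C via C→a b: +{a}
  S via S→a A: +{a}
  S via S→b B: +{b}
  S via S→c: +{c}
  FIRST[S]={a,b,c}  FIRST[A]={a}  FIRST[B]={c}  FIRST[C]={a}
pass 2:
  B via B→C S S: +{a}
  FIRST[S]={a,b,c}  FIRST[A]={a}  FIRST[B]={a,c}  FIRST[C]={a}
pass 3: — fixpoint
  FIRST[S]={a,b,c}  FIRST[A]={a}  FIRST[B]={a,c}  FIRST[C]={a}

FIRST(B) = ["a", "c"]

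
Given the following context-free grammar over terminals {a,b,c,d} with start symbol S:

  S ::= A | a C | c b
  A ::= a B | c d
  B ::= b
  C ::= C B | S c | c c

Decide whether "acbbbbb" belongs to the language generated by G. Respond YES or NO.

Convert to CNF:
  S -> T0 B | T0 C | T1 T2 | T1 T3
  A -> T0 B | T1 T2
  B -> b
  C -> C B | S T1 | T1 T1
  T0 -> a
  T1 -> c
  T2 -> d
  T3 -> b

CYK table (by increasing span):
  cell(0,0) a: {T0}  orig:{}
  cell(1,1) c: {T1}  orig:{}
  cell(2,2) b: {B,T3}  orig:{B}
  cell(3,3) b: {B,T3}  orig:{B}
  cell(4,4) b: {B,T3}  orig:{B}
  cell(5,5) b: {B,T3}  orig:{B}
  cell(6,6) b: {B,T3}  orig:{B}
  cell(0,1) ac: ∅
  cell(1,2) cb: {S}
  cell(2,3) bb: ∅
  cell(3,4) bb: ∅
  cell(4,5) bb: ∅
  cell(5,6) bb: ∅
  cell(0,2) acb: ∅
  cell(1,3) cbb: ∅
  cell(2,4) bbb: ∅
  cell(3,5) bbb: ∅
  cell(4,6) bbb: ∅
  cell(0,3) acbb: ∅
  cell(1,4) cbbb: ∅
  cell(2,5) bbbb: ∅
  cell(3,6) bbbb: ∅
  cell(0,4) acbbb: ∅
  cell(1,5) cbbbb: ∅
  cell(2,6) bbbbb: ∅
  cell(0,5) acbbbb: ∅
  cell(1,6) cbbbbb: ∅
  cell(0,6) acbbbbb: ∅

S ∉ T[0,6] ⇒ NO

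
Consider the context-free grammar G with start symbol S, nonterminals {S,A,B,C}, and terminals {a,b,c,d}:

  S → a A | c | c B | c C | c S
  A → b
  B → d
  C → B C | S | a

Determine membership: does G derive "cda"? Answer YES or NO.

Convert to CNF:
  S -> T0 A | T1 B | T1 C | T1 S | c
  A -> b
  B -> d
  C -> B C | T0 A | T1 B | T1 C | T1 S | a | c
  T0 -> a
  T1 -> c

CYK table (by increasing span):
  [0..0]={C,S,T1}  "c"  orig:{C,S}
  [1..1]={B}  "d"
  [2..2]={C,T0}  "a"  orig:{C}
  [0..1]={C,S}  "cd"
  [1..2]={C}  "da"
  [0..2]={C,S}  "cda"

S ∈ T[0,2] ⇒ YES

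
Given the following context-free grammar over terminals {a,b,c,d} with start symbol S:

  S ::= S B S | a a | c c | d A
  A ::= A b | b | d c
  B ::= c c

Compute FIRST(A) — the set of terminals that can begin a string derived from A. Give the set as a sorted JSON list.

Compute FIRST by fixpoint:
pass 1:
  A via A→b: +{b}
  A via A→d c: +{d}
  B via B→c c: +{c}
  S via S→a a: +{a}
  S via S→c c: +{c}
  S via S→d A: +{d}
  S: {a,c,d}  A: {b,d}  B: {c}
pass 2: done
  S: {a,c,d}  A: {b,d}  B: {c}

FIRST(A) = ["b", "d"]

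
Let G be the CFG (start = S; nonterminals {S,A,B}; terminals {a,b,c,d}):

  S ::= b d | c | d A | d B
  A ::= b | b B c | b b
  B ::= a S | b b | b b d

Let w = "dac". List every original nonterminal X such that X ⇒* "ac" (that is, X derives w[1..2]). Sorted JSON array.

CNF form of G:
  S -> T0 T3 | T3 A | T3 B | c
  A -> T0 T0 | T0 X4 | b
  B -> T0 T0 | T0 X5 | T2 S
  T0 -> b
  T1 -> c
  T2 -> a
  T3 -> d
  X4 -> B T1
  X5 -> T0 T3

CYK fill (cells [i..j] with 1 ≤ i ≤ j ≤ 2 only):
  T[1,1] 'a' = {T2}  orig:{}
  T[2,2] 'c' = {S,T1}  orig:{S}
  T[1,2] 'ac' = {B}

Original NTs in T[1,2] deriving "ac": ["B"]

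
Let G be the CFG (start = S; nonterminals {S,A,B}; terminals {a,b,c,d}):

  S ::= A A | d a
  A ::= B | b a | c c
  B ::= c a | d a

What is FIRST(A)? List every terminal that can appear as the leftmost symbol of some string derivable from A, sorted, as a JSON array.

Compute FIRST by fixpoint:
pass 1:
  A via A→b a: +{b}
  A via A→c c: +{c}
  B via B→c a: +{c}
  B via B→d a: +{d}
  S via S→A A: +{b,c}
  S via S→d a: +{d}
  FIRST[S]={b,c,d}  FIRST[A]={b,c}  FIRST[B]={c,d}
pass 2:
  A via A→B: +{d}
  FIRST[S]={b,c,d}  FIRST[A]={b,c,d}  FIRST[B]={c,d}
pass 3: (stable)
  FIRST[S]={b,c,d}  FIRST[A]={b,c,d}  FIRST[B]={c,d}

FIRST(A) = ["b", "c", "d"]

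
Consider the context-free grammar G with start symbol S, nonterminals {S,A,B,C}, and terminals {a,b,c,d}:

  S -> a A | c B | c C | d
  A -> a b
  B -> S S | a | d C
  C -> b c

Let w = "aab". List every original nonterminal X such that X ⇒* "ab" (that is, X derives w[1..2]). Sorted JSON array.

Convert to CNF:
  S -> T0 A | T3 B | T3 C | d
  A -> T0 T1
  B -> S S | T2 C | a
  C -> T1 T3
  T0 -> a
  T1 -> b
  T2 -> d
  T3 -> c

CYK table (by increasing span) — only the sub-triangle for w[1..2]:
  [1..1]={B,T0}  "a"  orig:{B}
  [2..2]={T1}  "b"  orig:{}
  [1..2]={A}  "ab"

Original NTs in T[1,2] deriving "ab": ["A"]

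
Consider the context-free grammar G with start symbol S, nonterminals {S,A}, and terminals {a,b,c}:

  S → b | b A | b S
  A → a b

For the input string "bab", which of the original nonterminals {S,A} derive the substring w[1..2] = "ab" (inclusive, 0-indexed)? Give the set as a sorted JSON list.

Convert to CNF:
  S -> T1 A | T1 S | b
  A -> T0 T1
  T0 -> a
  T1 -> b

Fill CYK table bottom-up (cells [i..j] with 1 ≤ i ≤ j ≤ 2 only):
  cell(1,1) a: {T0}  orig:{}
  cell(2,2) b: {S,T1}  orig:{S}
  cell(1,2) ab: {A}

Original NTs in T[1,2] deriving "ab": ["A"]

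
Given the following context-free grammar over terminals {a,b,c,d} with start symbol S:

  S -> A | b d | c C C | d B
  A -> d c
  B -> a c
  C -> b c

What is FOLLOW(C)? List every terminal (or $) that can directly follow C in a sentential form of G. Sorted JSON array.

FIRST sets, iterate to fixpoint:
pass 1:
  A via A→d c: +{d}
  B via B→a c: +{a}
  C via C→b c: +{b}
  S via S→A: +{d}
  S via S→b d: +{b}
  S via S→c C C: +{c}
  FIRST(S)={b,c,d}  FIRST(A)={d}  FIRST(B)={a}  FIRST(C)={b}
pass 2: — fixpoint
  FIRST(S)={b,c,d}  FIRST(A)={d}  FIRST(B)={a}  FIRST(C)={b}

Compute FOLLOW by fixpoint:
seed FOLLOW(S) with $
[1]
  S→A: FOLLOW(A) ⊇ FOLLOW(S) ⊇ {$}; new: +{$}
  S→c C C: FOLLOW(C) ⊇ FIRST(C) = {b}; new: +{b}
  S→c C C: FOLLOW(C) ⊇ FOLLOW(S) ⊇ {$}; new: +{$}
  S→d B: FOLLOW(B) ⊇ FOLLOW(S) ⊇ {$}; new: +{$}
  FOLLOW(S)={$}  FOLLOW(A)={$}  FOLLOW(B)={$}  FOLLOW(C)={$,b}
[2] — fixpoint
  FOLLOW(S)={$}  FOLLOW(A)={$}  FOLLOW(B)={$}  FOLLOW(C)={$,b}

FOLLOW(C) = ["$", "b"]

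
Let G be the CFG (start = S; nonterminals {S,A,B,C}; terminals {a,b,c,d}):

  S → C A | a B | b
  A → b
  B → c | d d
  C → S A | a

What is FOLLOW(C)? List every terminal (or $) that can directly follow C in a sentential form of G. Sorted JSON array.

Compute FIRST by fixpoint:
[1]
  A via A→b: +{b}
  B via B→c: +{c}
  B via B→d d: +{d}
  C via C→a: +{a}
  S via S→C A: +{a}
  S via S→b: +{b}
  FIRST[S]={a,b}  FIRST[A]={b}  FIRST[B]={c,d}  FIRST[C]={a}
[2]
  C via C→S A: +{b}
  FIRST[S]={a,b}  FIRST[A]={b}  FIRST[B]={c,d}  FIRST[C]={a,b}
[3] (stable)
  FIRST[S]={a,b}  FIRST[A]={b}  FIRST[B]={c,d}  FIRST[C]={a,b}

FOLLOW sets:
FOLLOW(S) := {$}
pass 1:
  C→S A: FOLLOW(S) ⊇ FIRST(A) = {b}; new: +{b}
  S→C A: FOLLOW(C) ⊇ FIRST(A) = {b}; new: +{b}
  S→C A: FOLLOW(A) ⊇ FOLLOW(S) ⊇ {$,b}; new: +{$,b}
  S→a B: FOLLOW(B) ⊇ FOLLOW(S) ⊇ {$,b}; new: +{$,b}
  S: {$,b}  A: {$,b}  B: {$,b}  C: {b}
pass 2: (stable)
  S: {$,b}  A: {$,b}  B: {$,b}  C: {b}

FOLLOW(C) = ["b"]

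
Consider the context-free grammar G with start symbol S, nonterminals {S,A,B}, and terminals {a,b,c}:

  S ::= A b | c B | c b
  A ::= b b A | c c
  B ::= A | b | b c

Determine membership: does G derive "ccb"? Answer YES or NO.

Convert to CNF:
  S -> A T0 | T1 B | T1 T0
  A -> T0 X2 | T1 T1
  B -> T0 T1 | T0 X3 | T1 T1 | b
  T0 -> b
  T1 -> c
  X2 -> T0 A
  X3 -> T0 A

CYK fill:
  T[0,0] 'c' = {T1}  orig:{}
  T[1,1] 'c' = {T1}  orig:{}
  T[2,2] 'b' = {B,T0}  orig:{B}
  T[0,1] 'cc' = {A,B}
  T[1,2] 'cb' = {S}
  T[0,2] 'ccb' = {S}

S ∈ T[0,2] ⇒ YES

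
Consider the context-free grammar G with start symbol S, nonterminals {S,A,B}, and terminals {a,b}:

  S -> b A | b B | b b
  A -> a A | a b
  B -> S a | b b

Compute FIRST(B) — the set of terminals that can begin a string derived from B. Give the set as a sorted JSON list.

Compute FIRST by fixpoint:
[1]
  A via A→a A: +{a}
  B via B→b b: +{b}
  S via S→b A: +{b}
  FIRST(S)={b}  FIRST(A)={a}  FIRST(B)={b}
[2] — fixpoint
  FIRST(S)={b}  FIRST(A)={a}  FIRST(B)={b}

FIRST(B) = ["b"]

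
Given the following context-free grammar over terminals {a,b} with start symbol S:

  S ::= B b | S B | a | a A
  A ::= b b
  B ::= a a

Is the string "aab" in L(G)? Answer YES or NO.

Convert to CNF:
  S -> B T0 | S B | T1 A | a
  A -> T0 T0
  B -> T1 T1
  T0 -> b
  T1 -> a

Fill CYK table bottom-up:
  cell(0,0) a: {S,T1}  orig:{S}
  cell(1,1) a: {S,T1}  orig:{S}
  cell(2,2) b: {T0}  orig:{}
  cell(0,1) aa: {B}
  cell(1,2) ab: ∅
  cell(0,2) aab: {S}

S ∈ T[0,2] ⇒ YES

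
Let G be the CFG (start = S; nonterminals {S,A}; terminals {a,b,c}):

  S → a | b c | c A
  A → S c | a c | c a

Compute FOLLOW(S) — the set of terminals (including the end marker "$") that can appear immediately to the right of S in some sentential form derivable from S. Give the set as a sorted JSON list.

Compute FIRST by fixpoint:
[1]
  A via A→a c: +{a}
  A via A→c a: +{c}
  S via S→a: +{a}
  S via S→b c: +{b}
  S via S→c A: +{c}
  FIRST(S)={a,b,c}  FIRST(A)={a,c}
[2]
  A via A→S c: +{b}
  FIRST(S)={a,b,c}  FIRST(A)={a,b,c}
[3] — fixpoint
  FIRST(S)={a,b,c}  FIRST(A)={a,b,c}

FOLLOW sets:
seed FOLLOW(S) with $
round 1:
  A→S c: FOLLOW(S) ⊇ FIRST(c) = {c}; new: +{c}
  S→c A: FOLLOW(A) ⊇ FOLLOW(S) ⊇ {$,c}; new: +{$,c}
  FOLLOW(S)={$,c}  FOLLOW(A)={$,c}
round 2: done
  FOLLOW(S)={$,c}  FOLLOW(A)={$,c}

FOLLOW(S) = ["$", "c"]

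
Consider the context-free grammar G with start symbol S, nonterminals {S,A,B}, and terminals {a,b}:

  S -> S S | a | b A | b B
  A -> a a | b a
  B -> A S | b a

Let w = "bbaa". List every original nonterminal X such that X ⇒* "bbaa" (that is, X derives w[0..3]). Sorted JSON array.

Convert to CNF:
  S -> S S | T1 A | T1 B | a
  A -> T0 T0 | T1 T0
  B -> A S | T1 T0
  T0 -> a
  T1 -> b

Fill CYK table bottom-up — only the sub-triangle for w[0..3]:
  cell(0,0) b: {T1}  orig:{}
  cell(1,1) b: {T1}  orig:{}
  cell(2,2) a: {S,T0}  orig:{S}
  cell(3,3) a: {S,T0}  orig:{S}
  cell(0,1) bb: ∅
  cell(1,2) ba: {A,B}
  cell(2,3) aa: {A,S}
  cell(0,2) bba: {S}
  cell(1,3) baa: {B,S}
  cell(0,3) bbaa: {S}

Original NTs in T[0,3] deriving "bbaa": ["S"]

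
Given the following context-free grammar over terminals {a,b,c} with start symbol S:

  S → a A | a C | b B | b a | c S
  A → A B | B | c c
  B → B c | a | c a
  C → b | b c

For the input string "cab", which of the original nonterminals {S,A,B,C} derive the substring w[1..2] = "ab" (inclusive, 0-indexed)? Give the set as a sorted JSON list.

Convert to CNF:
  S -> T0 S | T1 A | T1 C | T2 B | T2 T1
  A -> A B | B T0 | T0 T0 | T0 T1 | a
  B -> B T0 | T0 T1 | a
  C -> T2 T0 | b
  T0 -> c
  T1 -> a
  T2 -> b

Fill CYK table bottom-up (cells [i..j] with 1 ≤ i ≤ j ≤ 2 only):
  [1..1]={A,B,T1}  "a"  orig:{A,B}
  [2..2]={C,T2}  "b"  orig:{C}
  [1..2]={S}  "ab"

Original NTs in T[1,2] deriving "ab": ["S"]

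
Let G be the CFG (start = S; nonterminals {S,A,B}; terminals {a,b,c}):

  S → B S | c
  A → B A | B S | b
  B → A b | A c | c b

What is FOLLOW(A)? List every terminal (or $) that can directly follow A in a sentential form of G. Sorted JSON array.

Compute FIRST by fixpoint:
round 1:
  A via A→b: +{b}
  B via B→A b: +{b}
  B via B→c b: +{c}
  S via S→B S: +{b,c}
  S: {b,c}  A: {b}  B: {b,c}
round 2:
  A via A→B A: +{c}
  S: {b,c}  A: {b,c}  B: {b,c}
round 3: (stable)
  S: {b,c}  A: {b,c}  B: {b,c}

Compute FOLLOW by fixpoint:
seed FOLLOW(S) with $
pass 1:
  A→B A: FOLLOW(B) ⊇ FIRST(A) = {b,c}; new: +{b,c}
  B→A b: FOLLOW(A) ⊇ FIRST(b) = {b}; new: +{b}
  B→A c: FOLLOW(A) ⊇ FIRST(c) = {c}; new: +{c}
  FOLLOW[S]={$}  FOLLOW[A]={b,c}  FOLLOW[B]={b,c}
pass 2:
  A→B S: FOLLOW(S) ⊇ FOLLOW(A) ⊇ {b,c}; new: +{b,c}
  FOLLOW[S]={$,b,c}  FOLLOW[A]={b,c}  FOLLOW[B]={b,c}
pass 3: (stable)
  FOLLOW[S]={$,b,c}  FOLLOW[A]={b,c}  FOLLOW[B]={b,c}

FOLLOW(A) = ["b", "c"]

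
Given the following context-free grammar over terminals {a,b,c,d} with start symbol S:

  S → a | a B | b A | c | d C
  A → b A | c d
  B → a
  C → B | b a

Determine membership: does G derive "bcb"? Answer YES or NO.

Convert to CNF:
  S -> T0 A | T2 C | T3 B | a | c
  A -> T0 A | T1 T2
  B -> a
  C -> T0 T3 | a
  T0 -> b
  T1 -> c
  T2 -> d
  T3 -> a

CYK fill:
  T[0,0] 'b' = {T0}  orig:{}
  T[1,1] 'c' = {S,T1}  orig:{S}
  T[2,2] 'b' = {T0}  orig:{}
  T[0,1] 'bc' = ∅
  T[1,2] 'cb' = ∅
  T[0,2] 'bcb' = ∅

S ∉ T[0,2] ⇒ NO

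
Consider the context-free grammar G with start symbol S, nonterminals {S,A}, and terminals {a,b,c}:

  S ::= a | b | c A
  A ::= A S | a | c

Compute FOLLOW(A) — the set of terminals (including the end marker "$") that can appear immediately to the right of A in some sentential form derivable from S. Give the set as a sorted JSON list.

FIRST sets, iterate to fixpoint:
iter 1:
  A via A→a: +{a}
  A via A→c: +{c}
  S via S→a: +{a}
  S via S→b: +{b}
  S via S→c A: +{c}
  FIRST[S]={a,b,c}  FIRST[A]={a,c}
iter 2: (stable)
  FIRST[S]={a,b,c}  FIRST[A]={a,c}

Compute FOLLOW by fixpoint:
initialize: $ ∈ FOLLOW(S)
iter 1:
  A→A S: FOLLOW(A) ⊇ FIRST(S) = {a,b,c}; new: +{a,b,c}
  A→A S: FOLLOW(S) ⊇ FOLLOW(A) ⊇ {a,b,c}; new: +{a,b,c}
  S→c A: FOLLOW(A) ⊇ FOLLOW(S) ⊇ {$,a,b,c}; new: +{$}
  FOLLOW[S]={$,a,b,c}  FOLLOW[A]={$,a,b,c}
iter 2: — fixpoint
  FOLLOW[S]={$,a,b,c}  FOLLOW[A]={$,a,b,c}

FOLLOW(A) = ["$", "a", "b", "c"]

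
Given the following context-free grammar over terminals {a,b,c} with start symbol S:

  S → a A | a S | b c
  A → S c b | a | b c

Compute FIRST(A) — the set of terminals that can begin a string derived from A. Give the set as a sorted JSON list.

Compute FIRST by fixpoint:
[1]
  A via A→a: +{a}
  A via A→b c: +{b}
  S via S→a A: +{a}
  S via S→b c: +{b}
  FIRST[S]={a,b}  FIRST[A]={a,b}
[2] (stable)
  FIRST[S]={a,b}  FIRST[A]={a,b}

FIRST(A) = ["a", "b"]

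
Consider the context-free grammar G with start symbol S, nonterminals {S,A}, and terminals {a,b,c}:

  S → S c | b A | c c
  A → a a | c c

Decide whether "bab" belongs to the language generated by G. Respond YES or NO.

Convert to CNF:
  S -> S T1 | T1 T1 | T2 A
  A -> T0 T0 | T1 T1
  T0 -> a
  T1 -> c
  T2 -> b

Fill CYK table bottom-up:
  cell(0,0) b: {T2}  orig:{}
  cell(1,1) a: {T0}  orig:{}
  cell(2,2) b: {T2}  orig:{}
  cell(0,1) ba: ∅
  cell(1,2) ab: ∅
  cell(0,2) bab: ∅

S ∉ T[0,2] ⇒ NO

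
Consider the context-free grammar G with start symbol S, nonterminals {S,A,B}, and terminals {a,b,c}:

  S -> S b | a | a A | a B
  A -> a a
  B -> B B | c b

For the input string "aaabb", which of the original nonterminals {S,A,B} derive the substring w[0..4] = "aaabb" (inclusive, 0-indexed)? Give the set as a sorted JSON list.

Convert to CNF:
  S -> S T2 | T0 A | T0 B | a
  A -> T0 T0
  B -> B B | T1 T2
  T0 -> a
  T1 -> c
  T2 -> b

Fill CYK table bottom-up, restricted to cells inside w[0..4]:
  T[0,0] 'a' = {S,T0}  orig:{S}
  T[1,1] 'a' = {S,T0}  orig:{S}
  T[2,2] 'a' = {S,T0}  orig:{S}
  T[3,3] 'b' = {T2}  orig:{}
  T[4,4] 'b' = {T2}  orig:{}
  T[0,1] 'aa' = {A}
  T[1,2] 'aa' = {A}
  T[2,3] 'ab' = {S}
  T[3,4] 'bb' = ∅
  T[0,2] 'aaa' = {S}
  T[1,3] 'aab' = ∅
  T[2,4] 'abb' = {S}
  T[0,3] 'aaab' = {S}
  T[1,4] 'aabb' = ∅
  T[0,4] 'aaabb' = {S}

Original NTs in T[0,4] deriving "aaabb": ["S"]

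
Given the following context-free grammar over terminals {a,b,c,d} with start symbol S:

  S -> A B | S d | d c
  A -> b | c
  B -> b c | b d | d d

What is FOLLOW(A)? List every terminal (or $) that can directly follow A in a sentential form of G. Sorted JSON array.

Compute FIRST by fixpoint:
round 1:
  A via A→b: +{b}
  A via A→c: +{c}
  B via B→b c: +{b}
  B via B→d d: +{d}
  S via S→A B: +{b,c}
  S via S→d c: +{d}
  FIRST(S)={b,c,d}  FIRST(A)={b,c}  FIRST(B)={b,d}
round 2: (no change)
  FIRST(S)={b,c,d}  FIRST(A)={b,c}  FIRST(B)={b,d}

FOLLOW sets:
FOLLOW(S) := {$}
round 1:
  S→A B: FOLLOW(A) ⊇ FIRST(B) = {b,d}; new: +{b,d}
  S→A B: FOLLOW(B) ⊇ FOLLOW(S) ⊇ {$}; new: +{$}
  S→S d: FOLLOW(S) ⊇ FIRST(d) = {d}; new: +{d}
  S: {$,d}  A: {b,d}  B: {$}
round 2:
  S→A B: FOLLOW(B) ⊇ FOLLOW(S) ⊇ {$,d}; new: +{d}
  S: {$,d}  A: {b,d}  B: {$,d}
round 3: (no change)
  S: {$,d}  A: {b,d}  B: {$,d}

FOLLOW(A) = ["b", "d"]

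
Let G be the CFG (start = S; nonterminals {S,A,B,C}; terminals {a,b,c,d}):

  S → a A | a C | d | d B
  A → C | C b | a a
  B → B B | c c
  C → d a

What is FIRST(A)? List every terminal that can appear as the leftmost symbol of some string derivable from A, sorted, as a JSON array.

FIRST iteration:
round 1:
  A via A→a a: +{a}
  B via B→c c: +{c}
  C via C→d a: +{d}
  S via S→a A: +{a}
  S via S→d: +{d}
  FIRST(S)={a,d}  FIRST(A)={a}  FIRST(B)={c}  FIRST(C)={d}
round 2:
  A via A→C: +{d}
  FIRST(S)={a,d}  FIRST(A)={a,d}  FIRST(B)={c}  FIRST(C)={d}
round 3: done
  FIRST(S)={a,d}  FIRST(A)={a,d}  FIRST(B)={c}  FIRST(C)={d}

FIRST(A) = ["a", "d"]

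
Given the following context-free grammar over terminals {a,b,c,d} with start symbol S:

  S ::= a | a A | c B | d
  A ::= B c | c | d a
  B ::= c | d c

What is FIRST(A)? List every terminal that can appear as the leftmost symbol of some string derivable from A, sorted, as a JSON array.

Compute FIRST by fixpoint:
pass 1:
  A via A→c: +{c}
  A via A→d a: +{d}
  B via B→c: +{c}
  B via B→d c: +{d}
  S via S→a: +{a}
  S via S→c B: +{c}
  S via S→d: +{d}
  S: {a,c,d}  A: {c,d}  B: {c,d}
pass 2: (stable)
  S: {a,c,d}  A: {c,d}  B: {c,d}

FIRST(A) = ["c", "d"]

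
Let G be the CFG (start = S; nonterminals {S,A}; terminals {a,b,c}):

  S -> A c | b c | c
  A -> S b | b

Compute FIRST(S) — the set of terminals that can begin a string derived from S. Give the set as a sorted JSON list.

FIRST iteration:
round 1:
  A via A→b: +{b}
  S via S→A c: +{b}
  S via S→c: +{c}
  S: {b,c}  A: {b}
round 2:
  A via A→S b: +{c}
  S: {b,c}  A: {b,c}
round 3: (no change)
  S: {b,c}  A: {b,c}

FIRST(S) = ["b", "c"]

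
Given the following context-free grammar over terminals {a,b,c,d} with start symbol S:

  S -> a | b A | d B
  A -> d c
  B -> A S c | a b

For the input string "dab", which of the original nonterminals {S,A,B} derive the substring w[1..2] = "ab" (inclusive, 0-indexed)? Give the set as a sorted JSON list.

CNF form of G:
  S -> T0 B | T3 A | a
  A -> T0 T1
  B -> A X4 | T2 T3
  T0 -> d
  T1 -> c
  T2 -> a
  T3 -> b
  X4 -> S T1

CYK table (by increasing span) (cells [i..j] with 1 ≤ i ≤ j ≤ 2 only):
  T[1,1] 'a' = {S,T2}  orig:{S}
  T[2,2] 'b' = {T3}  orig:{}
  T[1,2] 'ab' = {B}

Original NTs in T[1,2] deriving "ab": ["B"]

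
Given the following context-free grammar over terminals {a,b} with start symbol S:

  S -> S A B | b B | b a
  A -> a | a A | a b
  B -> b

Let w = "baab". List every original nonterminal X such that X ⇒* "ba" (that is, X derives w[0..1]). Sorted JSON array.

Convert to CNF:
  S -> S X2 | T1 B | T1 T0
  A -> T0 A | T0 T1 | a
  B -> b
  T0 -> a
  T1 -> b
  X2 -> A B

CYK table (by increasing span) (cells [i..j] with 0 ≤ i ≤ j ≤ 1 only):
  cell(0,0) b: {B,T1}  orig:{B}
  cell(1,1) a: {A,T0}  orig:{A}
  cell(0,1) ba: {S}

Original NTs in T[0,1] deriving "ba": ["S"]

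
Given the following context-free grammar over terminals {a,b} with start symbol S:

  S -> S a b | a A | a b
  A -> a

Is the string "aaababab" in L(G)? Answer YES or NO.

Convert to CNF:
  S -> S X2 | T0 A | T0 T1
  A -> a
  T0 -> a
  T1 -> b
  X2 -> T0 T1

Fill CYK table bottom-up:
  [0..0]={A,T0}  "a"  orig:{A}
  [1..1]={A,T0}  "a"  orig:{A}
  [2..2]={A,T0}  "a"  orig:{A}
  [3..3]={T1}  "b"  orig:{}
  [4..4]={A,T0}  "a"  orig:{A}
  [5..5]={T1}  "b"  orig:{}
  [6..6]={A,T0}  "a"  orig:{A}
  [7..7]={T1}  "b"  orig:{}
  [0..1]={S}  "aa"
  [1..2]={S}  "aa"
  [2..3]={S,X2}  "ab"  orig:{S}
  [3..4]=∅  "ba"
  [4..5]={S,X2}  "ab"  orig:{S}
  [5..6]=∅  "ba"
  [6..7]={S,X2}  "ab"  orig:{S}
  [0..2]=∅  "aaa"
  [1..3]=∅  "aab"
  [2..4]=∅  "aba"
  [3..5]=∅  "bab"
  [4..6]=∅  "aba"
  [5..7]=∅  "bab"
  [0..3]={S}  "aaab"
  [1..4]=∅  "aaba"
  [2..5]={S}  "abab"
  [3..6]=∅  "baba"
  [4..7]={S}  "abab"
  [0..4]=∅  "aaaba"
  [1..5]=∅  "aabab"
  [2..6]=∅  "ababa"
  [3..7]=∅  "babab"
  [0..5]={S}  "aaabab"
  [1..6]=∅  "aababa"
  [2..7]={S}  "ababab"
  [0..6]=∅  "aaababa"
  [1..7]=∅  "aababab"
  [0..7]={S}  "aaababab"

S ∈ T[0,7] ⇒ YES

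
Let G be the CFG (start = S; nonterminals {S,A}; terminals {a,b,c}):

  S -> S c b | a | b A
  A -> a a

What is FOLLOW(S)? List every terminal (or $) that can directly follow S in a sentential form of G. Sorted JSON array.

FIRST sets, iterate to fixpoint:
round 1:
  A via A→a a: +{a}
  S via S→a: +{a}
  S via S→b A: +{b}
  FIRST(S)={a,b}  FIRST(A)={a}
round 2: — fixpoint
  FIRST(S)={a,b}  FIRST(A)={a}

FOLLOW iteration:
initialize: $ ∈ FOLLOW(S)
round 1:
  S→S c b: FOLLOW(S) ⊇ FIRST(c) = {c}; new: +{c}
  S→b A: FOLLOW(A) ⊇ FOLLOW(S) ⊇ {$,c}; new: +{$,c}
  S: {$,c}  A: {$,c}
round 2: done
  S: {$,c}  A: {$,c}

FOLLOW(S) = ["$", "c"]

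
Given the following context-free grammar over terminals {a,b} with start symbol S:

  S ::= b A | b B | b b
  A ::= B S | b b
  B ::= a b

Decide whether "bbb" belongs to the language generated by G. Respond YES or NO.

CNF form of G:
  S -> T0 A | T0 B | T0 T0
  A -> B S | T0 T0
  B -> T1 T0
  T0 -> b
  T1 -> a

Fill CYK table bottom-up:
  [0..0]={T0}  "b"  orig:{}
  [1..1]={T0}  "b"  orig:{}
  [2..2]={T0}  "b"  orig:{}
  [0..1]={A,S}  "bb"
  [1..2]={A,S}  "bb"
  [0..2]={S}  "bbb"

S ∈ T[0,2] ⇒ YES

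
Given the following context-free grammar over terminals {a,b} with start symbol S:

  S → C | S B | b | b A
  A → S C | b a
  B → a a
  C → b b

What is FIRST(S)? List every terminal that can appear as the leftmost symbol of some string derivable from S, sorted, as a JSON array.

FIRST iteration:
[1]
  A via A→b a: +{b}
  B via B→a a: +{a}
  C via C→b b: +{b}
  S via S→C: +{b}
  FIRST[S]={b}  FIRST[A]={b}  FIRST[B]={a}  FIRST[C]={b}
[2] done
  FIRST[S]={b}  FIRST[A]={b}  FIRST[B]={a}  FIRST[C]={b}

FIRST(S) = ["b"]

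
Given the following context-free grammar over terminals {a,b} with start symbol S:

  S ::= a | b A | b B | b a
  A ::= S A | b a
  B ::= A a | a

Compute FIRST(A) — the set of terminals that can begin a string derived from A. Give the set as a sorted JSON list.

FIRST iteration:
[1]
  A via A→b a: +{b}
  B via B→A a: +{b}
  B via B→a: +{a}
  S via S→a: +{a}
  S via S→b A: +{b}
  FIRST(S)={a,b}  FIRST(A)={b}  FIRST(B)={a,b}
[2]
  A via A→S A: +{a}
  FIRST(S)={a,b}  FIRST(A)={a,b}  FIRST(B)={a,b}
[3] — fixpoint
  FIRST(S)={a,b}  FIRST(A)={a,b}  FIRST(B)={a,b}

FIRST(A) = ["a", "b"]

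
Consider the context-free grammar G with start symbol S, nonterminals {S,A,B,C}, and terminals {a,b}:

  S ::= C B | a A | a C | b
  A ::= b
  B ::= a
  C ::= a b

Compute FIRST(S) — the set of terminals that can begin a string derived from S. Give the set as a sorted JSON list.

FIRST sets, iterate to fixpoint:
round 1:
  A via A→b: +{b}
  B via B→a: +{a}
  C via C→a b: +{a}
  S via S→C B: +{a}
  S via S→b: +{b}
  FIRST[S]={a,b}  FIRST[A]={b}  FIRST[B]={a}  FIRST[C]={a}
round 2: (stable)
  FIRST[S]={a,b}  FIRST[A]={b}  FIRST[B]={a}  FIRST[C]={a}

FIRST(S) = ["a", "b"]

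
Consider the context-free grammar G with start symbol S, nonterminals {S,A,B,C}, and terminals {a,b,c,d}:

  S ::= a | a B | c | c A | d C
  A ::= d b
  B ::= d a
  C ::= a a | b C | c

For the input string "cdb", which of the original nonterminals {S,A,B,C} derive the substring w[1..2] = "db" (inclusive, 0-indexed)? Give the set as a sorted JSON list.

Convert to CNF:
  S -> T0 C | T2 B | T3 A | a | c
  A -> T0 T1
  B -> T0 T2
  C -> T1 C | T2 T2 | c
  T0 -> d
  T1 -> b
  T2 -> a
  T3 -> c

Fill CYK table bottom-up — only the sub-triangle for w[1..2]:
  [1..1]={T0}  "d"  orig:{}
  [2..2]={T1}  "b"  orig:{}
  [1..2]={A}  "db"

Original NTs in T[1,2] deriving "db": ["A"]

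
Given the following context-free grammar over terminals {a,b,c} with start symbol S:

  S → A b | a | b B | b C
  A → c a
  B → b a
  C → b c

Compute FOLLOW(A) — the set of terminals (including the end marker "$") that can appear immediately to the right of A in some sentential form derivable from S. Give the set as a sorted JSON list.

FIRST sets, iterate to fixpoint:
iter 1:
  A via A→c a: +{c}
  B via B→b a: +{b}
  C via C→b c: +{b}
  S via S→A b: +{c}
  S via S→a: +{a}
  S via S→b B: +{b}
  S: {a,b,c}  A: {c}  B: {b}  C: {b}
iter 2: done
  S: {a,b,c}  A: {c}  B: {b}  C: {b}

FOLLOW sets:
seed FOLLOW(S) with $
[1]
  S→A b: FOLLOW(A) ⊇ FIRST(b) = {b}; new: +{b}
  S→b B: FOLLOW(B) ⊇ FOLLOW(S) ⊇ {$}; new: +{$}
  S→b C: FOLLOW(C) ⊇ FOLLOW(S) ⊇ {$}; new: +{$}
  FOLLOW[S]={$}  FOLLOW[A]={b}  FOLLOW[B]={$}  FOLLOW[C]={$}
[2] (stable)
  FOLLOW[S]={$}  FOLLOW[A]={b}  FOLLOW[B]={$}  FOLLOW[C]={$}

FOLLOW(A) = ["b"]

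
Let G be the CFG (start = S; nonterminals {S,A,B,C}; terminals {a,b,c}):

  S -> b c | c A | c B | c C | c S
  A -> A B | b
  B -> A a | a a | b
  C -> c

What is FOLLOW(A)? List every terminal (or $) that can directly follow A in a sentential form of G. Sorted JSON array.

FIRST iteration:
[1]
  A via A→b: +{b}
  B via B→A a: +{b}
  B via B→a a: +{a}
  C via C→c: +{c}
  S via S→b c: +{b}
  S via S→c A: +{c}
  FIRST[S]={b,c}  FIRST[A]={b}  FIRST[B]={a,b}  FIRST[C]={c}
[2] (no change)
  FIRST[S]={b,c}  FIRST[A]={b}  FIRST[B]={a,b}  FIRST[C]={c}

FOLLOW iteration:
FOLLOW(S) := {$}
pass 1:
  A→A B: FOLLOW(A) ⊇ FIRST(B) = {a,b}; new: +{a,b}
  A→A B: FOLLOW(B) ⊇ FOLLOW(A) ⊇ {a,b}; new: +{a,b}
  S→c A: FOLLOW(A) ⊇ FOLLOW(S) ⊇ {$}; new: +{$}
  S→c B: FOLLOW(B) ⊇ FOLLOW(S) ⊇ {$}; new: +{$}
  S→c C: FOLLOW(C) ⊇ FOLLOW(S) ⊇ {$}; new: +{$}
  FOLLOW(S)={$}  FOLLOW(A)={$,a,b}  FOLLOW(B)={$,a,b}  FOLLOW(C)={$}
pass 2: done
  FOLLOW(S)={$}  FOLLOW(A)={$,a,b}  FOLLOW(B)={$,a,b}  FOLLOW(C)={$}

FOLLOW(A) = ["$", "a", "b"]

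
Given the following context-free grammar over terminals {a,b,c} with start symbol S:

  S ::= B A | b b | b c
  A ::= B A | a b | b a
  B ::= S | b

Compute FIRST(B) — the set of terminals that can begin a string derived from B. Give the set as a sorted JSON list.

Compute FIRST by fixpoint:
[1]
  A via A→a b: +{a}
  A via A→b a: +{b}
  B via B→b: +{b}
  S via S→B A: +{b}
  S: {b}  A: {a,b}  B: {b}
[2] (no change)
  S: {b}  A: {a,b}  B: {b}

FIRST(B) = ["b"]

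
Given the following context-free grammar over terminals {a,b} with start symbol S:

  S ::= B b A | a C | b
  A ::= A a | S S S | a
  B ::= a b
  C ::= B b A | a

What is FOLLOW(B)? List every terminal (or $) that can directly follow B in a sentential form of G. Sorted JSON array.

FIRST sets, iterate to fixpoint:
[1]
  A via A→a: +{a}
  B via B→a b: +{a}
  C via C→B b A: +{a}
  S via S→B b A: +{a}
  S via S→b: +{b}
  FIRST(S)={a,b}  FIRST(A)={a}  FIRST(B)={a}  FIRST(C)={a}
[2]
  A via A→S S S: +{b}
  FIRST(S)={a,b}  FIRST(A)={a,b}  FIRST(B)={a}  FIRST(C)={a}
[3] done
  FIRST(S)={a,b}  FIRST(A)={a,b}  FIRST(B)={a}  FIRST(C)={a}

Compute FOLLOW by fixpoint:
FOLLOW(S) := {$}
round 1:
  A→A a: FOLLOW(A) ⊇ FIRST(a) = {a}; new: +{a}
  A→S S S: FOLLOW(S) ⊇ FIRST(S) = {a,b}; new: +{a,b}
  C→B b A: FOLLOW(B) ⊇ FIRST(b) = {b}; new: +{b}
  S→B b A: FOLLOW(A) ⊇ FOLLOW(S) ⊇ {$,a,b}; new: +{$,b}
  S→a C: FOLLOW(C) ⊇ FOLLOW(S) ⊇ {$,a,b}; new: +{$,a,b}
  S: {$,a,b}  A: {$,a,b}  B: {b}  C: {$,a,b}
round 2: done
  S: {$,a,b}  A: {$,a,b}  B: {b}  C: {$,a,b}

FOLLOW(B) = ["b"]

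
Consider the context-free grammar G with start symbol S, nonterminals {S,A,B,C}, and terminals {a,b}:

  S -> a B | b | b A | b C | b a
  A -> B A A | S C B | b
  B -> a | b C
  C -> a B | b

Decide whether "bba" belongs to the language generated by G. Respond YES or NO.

CNF form of G:
  S -> T0 A | T0 C | T0 T1 | T1 B | b
  A -> B X2 | S X3 | b
  B -> T0 C | a
  C -> T1 B | b
  T0 -> b
  T1 -> a
  X2 -> A A
  X3 -> C B

CYK table (by increasing span):
  cell(0,0) b: {A,C,S,T0}  orig:{A,C,S}
  cell(1,1) b: {A,C,S,T0}  orig:{A,C,S}
  cell(2,2) a: {B,T1}  orig:{B}
  cell(0,1) bb: {B,S,X2}  orig:{B,S}
  cell(1,2) ba: {S,X3}  orig:{S}
  cell(0,2) bba: {A}

S ∉ T[0,2] ⇒ NO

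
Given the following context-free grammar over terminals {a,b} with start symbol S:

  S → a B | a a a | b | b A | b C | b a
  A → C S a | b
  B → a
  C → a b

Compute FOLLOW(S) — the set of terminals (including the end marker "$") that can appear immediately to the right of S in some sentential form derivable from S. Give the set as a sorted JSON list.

FIRST sets, iterate to fixpoint:
pass 1:
  A via A→b: +{b}
  B via B→a: +{a}
  C via C→a b: +{a}
  S via S→a B: +{a}
  S via S→b: +{b}
  FIRST(S)={a,b}  FIRST(A)={b}  FIRST(B)={a}  FIRST(C)={a}
pass 2:
  A via A→C S a: +{a}
  FIRST(S)={a,b}  FIRST(A)={a,b}  FIRST(B)={a}  FIRST(C)={a}
pass 3: done
  FIRST(S)={a,b}  FIRST(A)={a,b}  FIRST(B)={a}  FIRST(C)={a}

FOLLOW iteration:
initialize: $ ∈ FOLLOW(S)
round 1:
  A→C S a: FOLLOW(C) ⊇ FIRST(S) = {a,b}; new: +{a,b}
  A→C S a: FOLLOW(S) ⊇ FIRST(a) = {a}; new: +{a}
  S→a B: FOLLOW(B) ⊇ FOLLOW(S) ⊇ {$,a}; new: +{$,a}
  S→b A: FOLLOW(A) ⊇ FOLLOW(S) ⊇ {$,a}; new: +{$,a}
  S→b C: FOLLOW(C) ⊇ FOLLOW(S) ⊇ {$,a}; new: +{$}
  FOLLOW[S]={$,a}  FOLLOW[A]={$,a}  FOLLOW[B]={$,a}  FOLLOW[C]={$,a,b}
round 2: — fixpoint
  FOLLOW[S]={$,a}  FOLLOW[A]={$,a}  FOLLOW[B]={$,a}  FOLLOW[C]={$,a,b}

FOLLOW(S) = ["$", "a"]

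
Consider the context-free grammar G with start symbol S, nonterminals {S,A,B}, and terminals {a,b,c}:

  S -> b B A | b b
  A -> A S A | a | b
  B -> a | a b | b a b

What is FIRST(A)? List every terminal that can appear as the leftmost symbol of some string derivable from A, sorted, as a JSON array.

FIRST iteration:
iter 1:
  A via A→a: +{a}
  A via A→b: +{b}
  B via B→a: +{a}
  B via B→b a b: +{b}
  S via S→b B A: +{b}
  FIRST(S)={b}  FIRST(A)={a,b}  FIRST(B)={a,b}
iter 2: (stable)
  FIRST(S)={b}  FIRST(A)={a,b}  FIRST(B)={a,b}

FIRST(A) = ["a", "b"]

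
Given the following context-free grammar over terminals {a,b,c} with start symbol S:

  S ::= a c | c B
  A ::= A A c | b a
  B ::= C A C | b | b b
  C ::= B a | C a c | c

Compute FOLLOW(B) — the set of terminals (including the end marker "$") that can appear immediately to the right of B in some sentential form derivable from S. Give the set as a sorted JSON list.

Compute FIRST by fixpoint:
[1]
  A via A→b a: +{b}
  B via B→b: +{b}
  C via C→B a: +{b}
  C via C→c: +{c}
  S via S→a c: +{a}
  S via S→c B: +{c}
  FIRST(S)={a,c}  FIRST(A)={b}  FIRST(B)={b}  FIRST(C)={b,c}
[2]
  B via B→C A C: +{c}
  FIRST(S)={a,c}  FIRST(A)={b}  FIRST(B)={b,c}  FIRST(C)={b,c}
[3] (no change)
  FIRST(S)={a,c}  FIRST(A)={b}  FIRST(B)={b,c}  FIRST(C)={b,c}

Compute FOLLOW by fixpoint:
FOLLOW(S) := {$}
iter 1:
  A→A A c: FOLLOW(A) ⊇ FIRST(A) = {b}; new: +{b}
  A→A A c: FOLLOW(A) ⊇ FIRST(c) = {c}; new: +{c}
  B→C A C: FOLLOW(C) ⊇ FIRST(A) = {b}; new: +{b}
  C→B a: FOLLOW(B) ⊇ FIRST(a) = {a}; new: +{a}
  C→C a c: FOLLOW(C) ⊇ FIRST(a) = {a}; new: +{a}
  S→c B: FOLLOW(B) ⊇ FOLLOW(S) ⊇ {$}; new: +{$}
  FOLLOW[S]={$}  FOLLOW[A]={b,c}  FOLLOW[B]={$,a}  FOLLOW[C]={a,b}
iter 2:
  B→C A C: FOLLOW(C) ⊇ FOLLOW(B) ⊇ {$,a}; new: +{$}
  FOLLOW[S]={$}  FOLLOW[A]={b,c}  FOLLOW[B]={$,a}  FOLLOW[C]={$,a,b}
iter 3: — fixpoint
  FOLLOW[S]={$}  FOLLOW[A]={b,c}  FOLLOW[B]={$,a}  FOLLOW[C]={$,a,b}

FOLLOW(B) = ["$", "a"]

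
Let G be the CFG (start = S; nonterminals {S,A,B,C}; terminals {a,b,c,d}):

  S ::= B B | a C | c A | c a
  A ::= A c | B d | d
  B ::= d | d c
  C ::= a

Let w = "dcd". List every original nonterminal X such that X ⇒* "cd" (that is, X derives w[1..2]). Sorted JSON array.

CNF form of G:
  S -> B B | T0 A | T0 T2 | T2 C
  A -> A T0 | B T1 | d
  B -> T1 T0 | d
  C -> a
  T0 -> c
  T1 -> d
  T2 -> a

CYK fill — only the sub-triangle for w[1..2]:
  T[1,1] 'c' = {T0}  orig:{}
  T[2,2] 'd' = {A,B,T1}  orig:{A,B}
  T[1,2] 'cd' = {S}

Original NTs in T[1,2] deriving "cd": ["S"]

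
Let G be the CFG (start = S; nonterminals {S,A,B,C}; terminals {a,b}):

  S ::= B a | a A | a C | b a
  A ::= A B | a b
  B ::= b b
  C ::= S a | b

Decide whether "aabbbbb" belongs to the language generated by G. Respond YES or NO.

Convert to CNF:
  S -> B T0 | T0 A | T0 C | T1 T0
  A -> A B | T0 T1
  B -> T1 T1
  C -> S T0 | b
  T0 -> a
  T1 -> b

Fill CYK table bottom-up:
  T[0,0] 'a' = {T0}  orig:{}
  T[1,1] 'a' = {T0}  orig:{}
  T[2,2] 'b' = {C,T1}  orig:{C}
  T[3,3] 'b' = {C,T1}  orig:{C}
  T[4,4] 'b' = {C,T1}  orig:{C}
  T[5,5] 'b' = {C,T1}  orig:{C}
  T[6,6] 'b' = {C,T1}  orig:{C}
  T[0,1] 'aa' = ∅
  T[1,2] 'ab' = {A,S}
  T[2,3] 'bb' = {B}
  T[3,4] 'bb' = {B}
  T[4,5] 'bb' = {B}
  T[5,6] 'bb' = {B}
  T[0,2] 'aab' = {S}
  T[1,3] 'abb' = ∅
  T[2,4] 'bbb' = ∅
  T[3,5] 'bbb' = ∅
  T[4,6] 'bbb' = ∅
  T[0,3] 'aabb' = ∅
  T[1,4] 'abbb' = {A}
  T[2,5] 'bbbb' = ∅
  T[3,6] 'bbbb' = ∅
  T[0,4] 'aabbb' = {S}
  T[1,5] 'abbbb' = ∅
  T[2,6] 'bbbbb' = ∅
  T[0,5] 'aabbbb' = ∅
  T[1,6] 'abbbbb' = {A}
  T[0,6] 'aabbbbb' = {S}

S ∈ T[0,6] ⇒ YES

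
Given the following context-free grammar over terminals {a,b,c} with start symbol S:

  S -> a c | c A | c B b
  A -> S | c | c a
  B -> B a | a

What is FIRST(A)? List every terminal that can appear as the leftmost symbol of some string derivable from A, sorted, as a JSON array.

FIRST sets, iterate to fixpoint:
pass 1:
  A via A→c: +{c}
  B via B→a: +{a}
  S via S→a c: +{a}
  S via S→c A: +{c}
  FIRST[S]={a,c}  FIRST[A]={c}  FIRST[B]={a}
pass 2:
  A via A→S: +{a}
  FIRST[S]={a,c}  FIRST[A]={a,c}  FIRST[B]={a}
pass 3: (no change)
  FIRST[S]={a,c}  FIRST[A]={a,c}  FIRST[B]={a}

FIRST(A) = ["a", "c"]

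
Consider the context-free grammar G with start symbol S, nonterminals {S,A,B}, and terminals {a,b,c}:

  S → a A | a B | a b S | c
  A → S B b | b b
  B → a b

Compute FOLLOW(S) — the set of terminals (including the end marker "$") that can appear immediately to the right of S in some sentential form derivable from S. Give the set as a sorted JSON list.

FIRST iteration:
pass 1:
  A via A→b b: +{b}
  B via B→a b: +{a}
  S via S→a A: +{a}
  S via S→c: +{c}
  FIRST(S)={a,c}  FIRST(A)={b}  FIRST(B)={a}
pass 2:
  A via A→S B b: +{a,c}
  FIRST(S)={a,c}  FIRST(A)={a,b,c}  FIRST(B)={a}
pass 3: — fixpoint
  FIRST(S)={a,c}  FIRST(A)={a,b,c}  FIRST(B)={a}

FOLLOW iteration:
seed FOLLOW(S) with $
[1]
  A→S B b: FOLLOW(S) ⊇ FIRST(B) = {a}; new: +{a}
  A→S B b: FOLLOW(B) ⊇ FIRST(b) = {b}; new: +{b}
  S→a A: FOLLOW(A) ⊇ FOLLOW(S) ⊇ {$,a}; new: +{$,a}
  S→a B: FOLLOW(B) ⊇ FOLLOW(S) ⊇ {$,a}; new: +{$,a}
  FOLLOW(S)={$,a}  FOLLOW(A)={$,a}  FOLLOW(B)={$,a,b}
[2] — fixpoint
  FOLLOW(S)={$,a}  FOLLOW(A)={$,a}  FOLLOW(B)={$,a,b}

FOLLOW(S) = ["$", "a"]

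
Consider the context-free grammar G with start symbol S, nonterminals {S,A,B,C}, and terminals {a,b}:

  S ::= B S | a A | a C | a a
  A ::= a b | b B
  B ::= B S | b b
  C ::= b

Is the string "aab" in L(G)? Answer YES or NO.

Convert to CNF:
  S -> B S | T0 A | T0 C | T0 T0
  A -> T0 T1 | T1 B
  B -> B S | T1 T1
  C -> b
  T0 -> a
  T1 -> b

CYK fill:
  [0..0]={T0}  "a"  orig:{}
  [1..1]={T0}  "a"  orig:{}
  [2..2]={C,T1}  "b"  orig:{C}
  [0..1]={S}  "aa"
  [1..2]={A,S}  "ab"
  [0..2]={S}  "aab"

S ∈ T[0,2] ⇒ YES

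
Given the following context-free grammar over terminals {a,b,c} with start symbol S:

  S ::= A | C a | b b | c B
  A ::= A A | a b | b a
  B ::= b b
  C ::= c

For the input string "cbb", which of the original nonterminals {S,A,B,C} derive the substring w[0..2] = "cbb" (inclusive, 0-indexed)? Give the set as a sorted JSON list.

CNF form of G:
  S -> A A | C T0 | T0 T1 | T1 T0 | T1 T1 | T2 B
  A -> A A | T0 T1 | T1 T0
  B -> T1 T1
  C -> c
  T0 -> a
  T1 -> b
  T2 -> c

CYK fill — only the sub-triangle for w[0..2]:
  T[0,0] 'c' = {C,T2}  orig:{C}
  T[1,1] 'b' = {T1}  orig:{}
  T[2,2] 'b' = {T1}  orig:{}
  T[0,1] 'cb' = ∅
  T[1,2] 'bb' = {B,S}
  T[0,2] 'cbb' = {S}

Original NTs in T[0,2] deriving "cbb": ["S"]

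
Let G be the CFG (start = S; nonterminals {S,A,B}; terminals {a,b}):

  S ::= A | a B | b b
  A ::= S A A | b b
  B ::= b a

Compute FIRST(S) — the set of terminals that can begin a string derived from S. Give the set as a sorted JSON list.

FIRST sets, iterate to fixpoint:
pass 1:
  A via A→b b: +{b}
  B via B→b a: +{b}
  S via S→A: +{b}
  S via S→a B: +{a}
  FIRST(S)={a,b}  FIRST(A)={b}  FIRST(B)={b}
pass 2:
  A via A→S A A: +{a}
  FIRST(S)={a,b}  FIRST(A)={a,b}  FIRST(B)={b}
pass 3: — fixpoint
  FIRST(S)={a,b}  FIRST(A)={a,b}  FIRST(B)={b}

FIRST(S) = ["a", "b"]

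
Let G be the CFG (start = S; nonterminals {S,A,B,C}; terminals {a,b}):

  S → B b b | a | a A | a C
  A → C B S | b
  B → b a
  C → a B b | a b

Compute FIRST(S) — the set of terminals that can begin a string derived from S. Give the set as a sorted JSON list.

FIRST iteration:
iter 1:
  A via A→b: +{b}
  B via B→b a: +{b}
  C via C→a B b: +{a}
  S via S→B b b: +{b}
  S via S→a: +{a}
  FIRST[S]={a,b}  FIRST[A]={b}  FIRST[B]={b}  FIRST[C]={a}
iter 2:
  A via A→C B S: +{a}
  FIRST[S]={a,b}  FIRST[A]={a,b}  FIRST[B]={b}  FIRST[C]={a}
iter 3: (no change)
  FIRST[S]={a,b}  FIRST[A]={a,b}  FIRST[B]={b}  FIRST[C]={a}

FIRST(S) = ["a", "b"]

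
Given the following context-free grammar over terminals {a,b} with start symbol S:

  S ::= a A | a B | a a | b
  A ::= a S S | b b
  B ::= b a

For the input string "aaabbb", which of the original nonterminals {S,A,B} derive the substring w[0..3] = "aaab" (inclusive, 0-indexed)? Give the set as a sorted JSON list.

Convert to CNF:
  S -> T0 A | T0 B | T0 T0 | b
  A -> T0 X2 | T1 T1
  B -> T1 T0
  T0 -> a
  T1 -> b
  X2 -> S S

CYK table (by increasing span) — only the sub-triangle for w[0..3]:
  cell(0,0) a: {T0}  orig:{}
  cell(1,1) a: {T0}  orig:{}
  cell(2,2) a: {T0}  orig:{}
  cell(3,3) b: {S,T1}  orig:{S}
  cell(0,1) aa: {S}
  cell(1,2) aa: {S}
  cell(2,3) ab: ∅
  cell(0,2) aaa: ∅
  cell(1,3) aab: {X2}  orig:{}
  cell(0,3) aaab: {A}

Original NTs in T[0,3] deriving "aaab": ["A"]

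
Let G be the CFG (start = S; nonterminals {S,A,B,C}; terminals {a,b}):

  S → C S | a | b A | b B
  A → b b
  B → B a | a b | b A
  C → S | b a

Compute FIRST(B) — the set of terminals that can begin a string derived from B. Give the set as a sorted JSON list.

FIRST iteration:
iter 1:
  A via A→b b: +{b}
  B via B→a b: +{a}
  B via B→b A: +{b}
  C via C→b a: +{b}
  S via S→C S: +{b}
  S via S→a: +{a}
  FIRST(S)={a,b}  FIRST(A)={b}  FIRST(B)={a,b}  FIRST(C)={b}
iter 2:
  C via C→S: +{a}
  FIRST(S)={a,b}  FIRST(A)={b}  FIRST(B)={a,b}  FIRST(C)={a,b}
iter 3: — fixpoint
  FIRST(S)={a,b}  FIRST(A)={b}  FIRST(B)={a,b}  FIRST(C)={a,b}

FIRST(B) = ["a", "b"]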